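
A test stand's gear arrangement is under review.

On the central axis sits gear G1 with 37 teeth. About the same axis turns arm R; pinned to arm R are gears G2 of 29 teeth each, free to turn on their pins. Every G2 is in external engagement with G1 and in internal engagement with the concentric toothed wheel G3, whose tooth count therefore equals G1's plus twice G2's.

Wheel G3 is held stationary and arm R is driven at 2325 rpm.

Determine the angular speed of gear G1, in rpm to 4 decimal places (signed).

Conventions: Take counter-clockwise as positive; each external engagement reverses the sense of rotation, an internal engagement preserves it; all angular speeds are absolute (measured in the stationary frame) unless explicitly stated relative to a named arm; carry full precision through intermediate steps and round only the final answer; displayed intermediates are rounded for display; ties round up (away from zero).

planetary set (37T centre, 29T on arm, 95T internal) — Willis relation
normalise by the input: solve with ω_arm = 1, then scale by 2325 rpm
ring teeth: 37 + 2·29 = 95
37(ω_sun−ω_arm) = −95(ω_ring−ω_arm),  ω_ring = 0, ω_arm = 1
ω_sun = 1 − (95/37)(0−1) = 132/37
scale: ω_sun = 132/37 × 2325 rpm = +8294.5946 rpm

+8294.5946 rpm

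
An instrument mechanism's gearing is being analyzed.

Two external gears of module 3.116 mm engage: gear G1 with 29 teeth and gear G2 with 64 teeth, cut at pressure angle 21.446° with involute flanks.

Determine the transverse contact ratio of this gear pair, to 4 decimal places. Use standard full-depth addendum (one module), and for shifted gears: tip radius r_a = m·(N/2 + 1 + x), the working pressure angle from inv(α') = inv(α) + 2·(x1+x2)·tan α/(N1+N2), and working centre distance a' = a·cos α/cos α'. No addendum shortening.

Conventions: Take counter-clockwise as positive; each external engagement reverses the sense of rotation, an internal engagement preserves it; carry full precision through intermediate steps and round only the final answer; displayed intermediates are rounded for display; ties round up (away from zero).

1.6518

class = single-mesh tooth geometry [involute pair 29T × 64T, m = 3.116]
base radii: r_b1 = 42.053715, r_b2 = 92.808198
tip radii: r_a1 = 48.298000, r_a2 = 102.828000
no profile shift: α' = α, a' = a
action lengths: √(r_a1²−r_b1²) = 23.752513, √(r_a2²−r_b2²) = 44.274553
base pitch p_b = π·m·cos α = 9.111424
CR = (23.752513 + 44.274553 − 144.894000·sin 21.44600°)/9.111424 = 1.651808
contact ratio ≈ 1.6518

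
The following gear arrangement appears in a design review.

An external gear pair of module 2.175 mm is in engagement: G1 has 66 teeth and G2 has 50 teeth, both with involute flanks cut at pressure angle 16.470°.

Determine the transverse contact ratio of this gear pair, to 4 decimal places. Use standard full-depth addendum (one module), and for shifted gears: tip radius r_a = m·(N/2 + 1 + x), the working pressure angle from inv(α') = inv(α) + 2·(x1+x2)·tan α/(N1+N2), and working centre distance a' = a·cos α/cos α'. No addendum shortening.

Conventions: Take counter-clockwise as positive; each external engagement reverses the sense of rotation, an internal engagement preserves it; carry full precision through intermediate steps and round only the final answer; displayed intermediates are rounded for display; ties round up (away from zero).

recognized (one external pair, fixed centres): single-mesh tooth geometry, m = 2.175, N1 = 66, N2 = 50
base radii: r_b1 = 68.829951, r_b2 = 52.143902
tip radii: r_a1 = 73.950000, r_a2 = 56.550000
no profile shift: α' = α, a' = a
action lengths: √(r_a1²−r_b1²) = 27.037759, √(r_a2²−r_b2²) = 21.884149
base pitch p_b = π·m·cos α = 6.552596
CR = (27.037759 + 21.884149 − 126.150000·sin 16.47000°)/6.552596 = 2.007862
contact ratio ≈ 2.0079

2.0079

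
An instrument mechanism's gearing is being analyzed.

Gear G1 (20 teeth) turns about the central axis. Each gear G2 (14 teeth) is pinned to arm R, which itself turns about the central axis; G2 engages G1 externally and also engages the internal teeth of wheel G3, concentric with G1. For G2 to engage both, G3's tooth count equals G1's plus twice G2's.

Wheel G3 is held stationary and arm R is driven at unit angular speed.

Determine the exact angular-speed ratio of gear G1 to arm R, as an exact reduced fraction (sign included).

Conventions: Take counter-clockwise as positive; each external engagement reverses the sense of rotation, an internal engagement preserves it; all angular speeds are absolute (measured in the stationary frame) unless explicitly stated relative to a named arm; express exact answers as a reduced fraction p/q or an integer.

topology: planetary set — G1 20T / G2 14T / G3 48T, arm = carrier (Willis)
ring teeth: 20 + 2·14 = 48
20(ω_sun−ω_arm) = −48(ω_ring−ω_arm),  ω_ring = 0, ω_arm = 1
ω_sun = 1 − (48/20)(0−1) = 17/5
ω_out/ω_in = 17/5

17/5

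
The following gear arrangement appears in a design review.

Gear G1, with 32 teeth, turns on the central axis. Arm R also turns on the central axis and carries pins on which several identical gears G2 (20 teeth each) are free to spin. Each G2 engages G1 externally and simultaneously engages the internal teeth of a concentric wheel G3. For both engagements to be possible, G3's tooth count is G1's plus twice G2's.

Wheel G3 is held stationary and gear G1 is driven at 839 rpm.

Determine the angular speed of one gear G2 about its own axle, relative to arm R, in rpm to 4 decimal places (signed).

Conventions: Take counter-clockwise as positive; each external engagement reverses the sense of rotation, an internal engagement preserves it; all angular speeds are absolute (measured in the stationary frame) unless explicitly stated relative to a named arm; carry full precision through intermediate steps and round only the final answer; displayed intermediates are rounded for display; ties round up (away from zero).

topology: planetary set — G1 32T / G2 20T / G3 72T, arm = carrier (Willis)
normalise by the input: solve with ω_sun = 1, then scale by 839 rpm
ring teeth: 32 + 2·20 = 72
32(ω_sun−ω_arm) = −72(ω_ring−ω_arm),  ω_ring = 0, ω_sun = 1
32(1−ω_arm) = −72(0−ω_arm)  ⇒  104·ω_arm = 32  ⇒  ω_arm = 4/13
sun–planet mesh: 32·(1−4/13) = −20·(ω_p−ω_arm)  ⇒  ω_p−ω_arm = -72/65
scale: ω_p−ω_arm = -72/65 × 839 rpm = -929.3538 rpm

-929.3538 rpm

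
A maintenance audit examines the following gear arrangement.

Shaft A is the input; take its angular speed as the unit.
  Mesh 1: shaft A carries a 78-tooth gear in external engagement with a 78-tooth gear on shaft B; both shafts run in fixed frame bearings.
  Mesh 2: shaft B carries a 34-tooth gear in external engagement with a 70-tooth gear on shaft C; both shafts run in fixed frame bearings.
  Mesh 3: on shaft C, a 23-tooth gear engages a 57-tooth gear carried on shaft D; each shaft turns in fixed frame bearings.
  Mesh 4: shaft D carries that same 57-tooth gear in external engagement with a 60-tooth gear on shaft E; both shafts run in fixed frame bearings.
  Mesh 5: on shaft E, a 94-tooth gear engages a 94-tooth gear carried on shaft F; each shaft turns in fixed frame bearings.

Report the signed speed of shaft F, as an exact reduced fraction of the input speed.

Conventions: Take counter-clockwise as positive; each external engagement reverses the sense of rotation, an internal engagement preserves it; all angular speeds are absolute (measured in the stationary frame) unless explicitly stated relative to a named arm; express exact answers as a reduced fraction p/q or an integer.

-391/2100

5-mesh fixed-axis compound train (all bearings frame-fixed)
mesh 1 [78T→78T]: |ω|/ω_in = 1×78/78 = 1, sense flips to −
mesh 2 [34T→70T]: |ω|/ω_in = 1×34/70 = 17/35, sense flips to +
mesh 3 [23T→57T]: |ω|/ω_in = (17/35)×23/57 = 391/1995, sense flips to −
mesh 4 [57T→60T]: |ω|/ω_in = (391/1995)×57/60 = 391/2100, sense flips to +
mesh 5 [94T→94T]: |ω|/ω_in = (391/2100)×94/94 = 391/2100, sense flips to −
signed output speed (× input speed) = -391/2100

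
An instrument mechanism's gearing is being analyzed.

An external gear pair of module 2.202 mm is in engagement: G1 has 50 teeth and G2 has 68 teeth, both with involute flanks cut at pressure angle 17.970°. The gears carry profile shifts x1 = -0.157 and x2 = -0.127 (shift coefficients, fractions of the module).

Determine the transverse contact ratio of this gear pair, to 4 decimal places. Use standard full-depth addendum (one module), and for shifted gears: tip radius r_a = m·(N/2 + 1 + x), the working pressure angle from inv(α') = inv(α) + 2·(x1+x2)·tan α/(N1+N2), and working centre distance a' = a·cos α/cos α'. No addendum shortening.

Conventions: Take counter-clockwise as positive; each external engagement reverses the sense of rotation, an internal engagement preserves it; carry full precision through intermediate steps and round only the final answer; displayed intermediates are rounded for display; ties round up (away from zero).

1.9828

recognized (one external pair, fixed centres): single-mesh tooth geometry, m = 2.202, N1 = 50, N2 = 68
base radii: r_b1 = 52.364561, r_b2 = 71.215803
tip radii: r_a1 = 56.906286, r_a2 = 76.790346
inv(α') = inv(17.970°) + 2·(-0.157-0.127)·tan α/(50+68) = 0.00914402  ⇒  α' = 17.07280°
a' = a·cos α / cos α' = 129.9180·cos 17.970°/cos 17.07280° = 129.277293
action lengths: √(r_a1²−r_b1²) = 22.277301, √(r_a2²−r_b2²) = 28.723973
base pitch p_b = π·m·cos α = 6.580325
CR = (22.277301 + 28.723973 − 129.277293·sin 17.07280°)/6.580325 = 1.982758
contact ratio ≈ 1.9828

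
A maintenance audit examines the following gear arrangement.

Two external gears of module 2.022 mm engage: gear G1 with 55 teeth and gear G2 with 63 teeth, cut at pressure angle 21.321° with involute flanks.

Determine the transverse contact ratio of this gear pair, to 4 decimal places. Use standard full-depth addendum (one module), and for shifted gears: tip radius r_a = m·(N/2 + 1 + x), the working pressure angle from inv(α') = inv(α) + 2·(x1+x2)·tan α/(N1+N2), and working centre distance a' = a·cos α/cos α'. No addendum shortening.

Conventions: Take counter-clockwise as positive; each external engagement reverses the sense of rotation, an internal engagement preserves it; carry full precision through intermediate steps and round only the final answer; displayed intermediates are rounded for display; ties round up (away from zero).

1.7111

single-mesh involute tooth geometry (55T engaging 63T at module 2.022)
base radii: r_b1 = 51.799284, r_b2 = 59.333725
tip radii: r_a1 = 57.627000, r_a2 = 65.715000
no profile shift: α' = α, a' = a
action lengths: √(r_a1²−r_b1²) = 25.252828, √(r_a2²−r_b2²) = 28.248367
base pitch p_b = π·m·cos α = 5.917536
CR = (25.252828 + 28.248367 − 119.298000·sin 21.32100°)/5.917536 = 1.711069
contact ratio ≈ 1.7111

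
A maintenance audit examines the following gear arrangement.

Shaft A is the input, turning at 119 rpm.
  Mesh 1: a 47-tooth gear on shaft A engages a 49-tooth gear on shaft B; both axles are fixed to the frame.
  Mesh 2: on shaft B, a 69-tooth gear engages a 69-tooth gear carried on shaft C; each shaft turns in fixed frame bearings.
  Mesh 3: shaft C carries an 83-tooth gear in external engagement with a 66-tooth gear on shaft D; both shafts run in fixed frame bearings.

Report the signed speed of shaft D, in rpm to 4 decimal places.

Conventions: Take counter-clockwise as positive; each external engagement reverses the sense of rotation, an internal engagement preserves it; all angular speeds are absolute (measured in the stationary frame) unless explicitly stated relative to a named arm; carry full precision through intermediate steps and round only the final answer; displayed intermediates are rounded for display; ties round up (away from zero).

3-mesh fixed-axis compound train (all bearings frame-fixed)
mesh 1 [47T→49T]: ω = 119.0000×47/49 = 114.1429 rpm, sense flips to −
mesh 2 [69T→69T]: ω = 114.1429×69/69 = 114.1429 rpm, sense flips to +
mesh 3 [83T→66T]: ω = 114.1429×83/66 = 143.5433 rpm, sense flips to −
signed output speed = -143.5433 rpm

-143.5433 rpm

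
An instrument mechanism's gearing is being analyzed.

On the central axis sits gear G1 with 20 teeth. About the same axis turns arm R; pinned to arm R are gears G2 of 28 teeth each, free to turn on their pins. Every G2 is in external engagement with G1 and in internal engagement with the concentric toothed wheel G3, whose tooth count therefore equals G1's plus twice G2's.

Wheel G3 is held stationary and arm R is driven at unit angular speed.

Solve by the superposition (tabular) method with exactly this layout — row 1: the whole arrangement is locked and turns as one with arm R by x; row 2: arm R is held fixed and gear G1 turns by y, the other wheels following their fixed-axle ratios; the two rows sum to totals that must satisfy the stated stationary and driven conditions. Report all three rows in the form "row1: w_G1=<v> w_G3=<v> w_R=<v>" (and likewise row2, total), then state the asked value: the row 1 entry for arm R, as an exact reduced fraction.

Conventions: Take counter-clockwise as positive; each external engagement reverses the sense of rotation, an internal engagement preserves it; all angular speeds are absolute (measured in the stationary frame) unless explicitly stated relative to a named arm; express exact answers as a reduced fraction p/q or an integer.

row1: w_G1=1 w_G3=1 w_R=1
row2: w_G1=19/5 w_G3=-1 w_R=0
total: w_G1=24/5 w_G3=0 w_R=1
asked value: 1

topology: planetary set — G1 20T / G2 28T / G3 76T, arm = carrier (Willis)
superposition row 1 [locked train]: every member turns x
row 2 — arm fixed, fixed-axis ratios: sun y, ring −(20/76)·y, arm 0
boundary: total ω_ring = x − (20/76)·y = 0 and total ω_arm = x = 1  ⇒  y = 19/5, x = 1
row 2 ring = −(20/76)·19/5 = -1
totals (row 1 + row 2): sun 1 + 19/5 = 24/5, ring 1 + (-1) = 0, arm 1 + 0 = 1
asked cell (row1, arm) = 1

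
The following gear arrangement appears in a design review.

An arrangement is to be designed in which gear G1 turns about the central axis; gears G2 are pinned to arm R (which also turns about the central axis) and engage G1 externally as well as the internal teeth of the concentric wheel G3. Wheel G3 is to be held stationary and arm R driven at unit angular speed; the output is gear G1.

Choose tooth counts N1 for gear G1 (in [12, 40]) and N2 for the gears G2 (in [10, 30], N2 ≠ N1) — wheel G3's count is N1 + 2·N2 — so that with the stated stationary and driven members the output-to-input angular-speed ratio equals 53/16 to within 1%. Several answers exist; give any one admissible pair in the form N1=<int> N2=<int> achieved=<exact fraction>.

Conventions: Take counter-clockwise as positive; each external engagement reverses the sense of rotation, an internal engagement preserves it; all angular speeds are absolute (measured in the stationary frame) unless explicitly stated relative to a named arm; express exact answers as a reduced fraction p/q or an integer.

N1=32 N2=21 achieved=53/16

planetary set to be sized for 53/16 (Willis relation)
Willis with ω_ring = 0: ω_sun/ω_arm = (N1+N3)/N1; set equal to 53/16  ⇒  N3/N1 = 53/16 − 1 = 37/16
N3 = N1 + 2·N2  ⇒  N2/N1 = (N3/N1 − 1)/2 = (37/16 − 1)/2 = 21/32
smallest multiple with N1 ≥ 12 and N2 ≥ 10: k = 1  ⇒  N1 = 1·32 = 32, N2 = 1·21 = 21 (N1 ≤ 40, N2 ≤ 30, N2 ≠ N1 ✓), N3 = 32 + 2·21 = 74
check: (N1+N3)/N1 with N1 = 32, N3 = 74 gives 53/16; |achieved − target| = 0 ≤ 53/1600 ✓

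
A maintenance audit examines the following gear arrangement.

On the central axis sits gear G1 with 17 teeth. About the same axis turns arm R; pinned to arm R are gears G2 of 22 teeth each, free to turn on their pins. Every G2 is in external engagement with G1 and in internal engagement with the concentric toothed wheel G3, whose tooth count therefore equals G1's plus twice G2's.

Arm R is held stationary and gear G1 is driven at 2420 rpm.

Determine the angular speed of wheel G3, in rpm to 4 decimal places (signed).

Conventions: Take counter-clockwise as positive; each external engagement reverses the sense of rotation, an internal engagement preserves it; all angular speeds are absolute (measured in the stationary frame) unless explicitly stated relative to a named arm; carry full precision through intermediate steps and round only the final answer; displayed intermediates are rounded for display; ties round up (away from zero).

planetary set (17T centre, 22T on arm, 61T internal) — Willis relation
normalise by the input: solve with ω_sun = 1, then scale by 2420 rpm
ring teeth: 17 + 2·22 = 61
17(ω_sun−ω_arm) = −61(ω_ring−ω_arm),  ω_arm = 0, ω_sun = 1
ω_ring = 0 − (17/61)(1−0) = -17/61
scale: ω_ring = -17/61 × 2420 rpm = -674.4262 rpm

-674.4262 rpm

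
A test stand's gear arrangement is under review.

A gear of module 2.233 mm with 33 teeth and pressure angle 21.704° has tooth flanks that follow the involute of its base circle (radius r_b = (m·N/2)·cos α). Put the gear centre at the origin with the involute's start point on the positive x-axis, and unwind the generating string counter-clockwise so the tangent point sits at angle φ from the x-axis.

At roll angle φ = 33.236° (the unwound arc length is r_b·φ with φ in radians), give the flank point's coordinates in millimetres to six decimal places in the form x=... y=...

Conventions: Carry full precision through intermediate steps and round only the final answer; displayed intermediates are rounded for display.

x=39.516400 y=2.153232

topology: single-mesh involute geometry — m = 2.233, N = 33
pitch radius r_p = m·N/2 = 2.233·33/2 = 36.844500
base radius r_b = r_p·cos α = 36.844500·cos 21.704° = 34.232474
roll angle φ = 33.236° = 0.58007763 rad
x = r_b·(cos φ + φ·sin φ) = 39.516400
y = r_b·(sin φ − φ·cos φ) = 2.153232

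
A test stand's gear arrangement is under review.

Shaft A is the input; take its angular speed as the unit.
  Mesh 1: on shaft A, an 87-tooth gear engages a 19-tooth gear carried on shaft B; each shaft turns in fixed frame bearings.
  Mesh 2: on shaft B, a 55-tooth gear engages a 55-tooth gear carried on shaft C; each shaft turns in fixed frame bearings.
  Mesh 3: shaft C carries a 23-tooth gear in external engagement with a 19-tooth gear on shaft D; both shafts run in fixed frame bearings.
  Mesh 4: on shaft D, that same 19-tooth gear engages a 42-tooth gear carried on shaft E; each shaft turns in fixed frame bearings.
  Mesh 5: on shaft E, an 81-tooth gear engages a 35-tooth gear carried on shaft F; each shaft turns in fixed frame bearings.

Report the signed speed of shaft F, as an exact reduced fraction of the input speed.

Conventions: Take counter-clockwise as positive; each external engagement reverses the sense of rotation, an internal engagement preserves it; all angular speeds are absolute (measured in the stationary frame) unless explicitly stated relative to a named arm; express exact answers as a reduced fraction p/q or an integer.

-54027/9310

5-mesh fixed-axis compound train (all bearings frame-fixed)
mesh 1 [87T→19T]: |ω|/ω_in = 1×87/19 = 87/19, sense flips to −
mesh 2 [55T→55T]: |ω|/ω_in = (87/19)×55/55 = 87/19, sense flips to +
mesh 3 [23T→19T]: |ω|/ω_in = (87/19)×23/19 = 2001/361, sense flips to −
mesh 4 [19T→42T]: |ω|/ω_in = (2001/361)×19/42 = 667/266, sense flips to +
mesh 5 [81T→35T]: |ω|/ω_in = (667/266)×81/35 = 54027/9310, sense flips to −
signed output speed (× input speed) = -54027/9310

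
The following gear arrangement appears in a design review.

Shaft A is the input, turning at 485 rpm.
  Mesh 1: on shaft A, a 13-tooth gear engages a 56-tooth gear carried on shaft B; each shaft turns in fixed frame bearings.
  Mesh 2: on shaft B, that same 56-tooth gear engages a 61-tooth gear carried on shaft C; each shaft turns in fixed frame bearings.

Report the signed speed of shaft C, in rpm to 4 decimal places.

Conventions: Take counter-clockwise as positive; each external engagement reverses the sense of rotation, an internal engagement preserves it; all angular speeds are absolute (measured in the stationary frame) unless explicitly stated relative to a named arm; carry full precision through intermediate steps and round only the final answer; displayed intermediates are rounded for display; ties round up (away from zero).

topology: fixed-axis compound train — 2 meshes, A→C
mesh 1 [13T→56T]: ω = 485.0000×13/56 = 112.5893 rpm, sense flips to −
mesh 2 [56T→61T]: ω = 112.5893×56/61 = 103.3607 rpm, sense flips to +
signed output speed = +103.3607 rpm

+103.3607 rpm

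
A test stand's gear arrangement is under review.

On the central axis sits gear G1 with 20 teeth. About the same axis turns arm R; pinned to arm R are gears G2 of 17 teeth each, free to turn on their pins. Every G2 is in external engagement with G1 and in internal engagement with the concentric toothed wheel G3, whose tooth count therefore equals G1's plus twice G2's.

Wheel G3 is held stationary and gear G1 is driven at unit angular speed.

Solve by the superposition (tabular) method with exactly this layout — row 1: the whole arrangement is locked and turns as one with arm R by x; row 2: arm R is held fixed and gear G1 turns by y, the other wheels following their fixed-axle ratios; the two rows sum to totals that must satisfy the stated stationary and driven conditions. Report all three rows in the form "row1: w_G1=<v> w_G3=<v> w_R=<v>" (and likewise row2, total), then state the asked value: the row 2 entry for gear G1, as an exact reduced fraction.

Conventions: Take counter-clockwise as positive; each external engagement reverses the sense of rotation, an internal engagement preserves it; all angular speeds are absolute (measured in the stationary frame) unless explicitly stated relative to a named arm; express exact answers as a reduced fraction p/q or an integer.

class = planetary set [G3 = 20+2·17 = 54; Willis about the carrier]
superposition row 1 [locked train]: every member turns x
superposition row 2 [arm held]: sun y, ring −(20/54)·y, arm 0
boundary: total ω_ring = x − (20/54)·y = 0 and total ω_sun = x + y = 1  ⇒  y = 27/37, x = 10/37
row 2 ring = −(20/54)·27/37 = -10/37
totals (row 1 + row 2): sun 10/37 + 27/37 = 1, ring 10/37 + (-10/37) = 0, arm 10/37 + 0 = 10/37
asked cell (row2, sun) = 27/37

row1: w_G1=10/37 w_G3=10/37 w_R=10/37
row2: w_G1=27/37 w_G3=-10/37 w_R=0
total: w_G1=1 w_G3=0 w_R=10/37
asked value: 27/37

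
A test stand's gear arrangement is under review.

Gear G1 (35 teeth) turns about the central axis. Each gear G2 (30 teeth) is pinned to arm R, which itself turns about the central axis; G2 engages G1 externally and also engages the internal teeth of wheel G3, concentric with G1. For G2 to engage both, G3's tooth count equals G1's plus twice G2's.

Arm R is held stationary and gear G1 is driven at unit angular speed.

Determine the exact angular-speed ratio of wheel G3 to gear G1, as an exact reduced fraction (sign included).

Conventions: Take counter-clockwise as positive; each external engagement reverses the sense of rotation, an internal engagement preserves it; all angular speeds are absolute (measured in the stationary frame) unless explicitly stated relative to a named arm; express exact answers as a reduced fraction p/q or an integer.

recognized (axles ride arm R): planetary set, 35/30/95 teeth
ring teeth: 35 + 2·30 = 95
35(ω_sun−ω_arm) = −95(ω_ring−ω_arm),  ω_arm = 0, ω_sun = 1
ω_ring = 0 − (35/95)(1−0) = -7/19
ω_out/ω_in = -7/19

-7/19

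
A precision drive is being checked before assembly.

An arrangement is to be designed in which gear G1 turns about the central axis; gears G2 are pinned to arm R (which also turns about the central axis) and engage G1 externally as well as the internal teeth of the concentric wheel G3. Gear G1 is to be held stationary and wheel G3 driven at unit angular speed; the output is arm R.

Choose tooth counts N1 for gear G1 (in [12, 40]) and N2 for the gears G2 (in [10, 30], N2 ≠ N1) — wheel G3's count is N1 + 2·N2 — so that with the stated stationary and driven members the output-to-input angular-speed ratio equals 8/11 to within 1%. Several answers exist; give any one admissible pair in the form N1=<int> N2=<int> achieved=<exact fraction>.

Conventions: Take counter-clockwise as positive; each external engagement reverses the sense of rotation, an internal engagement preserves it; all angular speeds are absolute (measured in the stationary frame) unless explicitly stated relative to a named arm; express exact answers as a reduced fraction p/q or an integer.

N1=12 N2=10 achieved=8/11

class = planetary set [ratio 8/11 wanted; Willis about the carrier]
Willis with ω_sun = 0: ω_arm/ω_ring = N3/(N1+N3); set equal to 8/11  ⇒  N3/N1 = (8/11)/(1 − 8/11) = 8/3
N3 = N1 + 2·N2  ⇒  N2/N1 = (N3/N1 − 1)/2 = (8/3 − 1)/2 = 5/6
smallest multiple with N1 ≥ 12 and N2 ≥ 10: k = 2  ⇒  N1 = 2·6 = 12, N2 = 2·5 = 10 (N1 ≤ 40, N2 ≤ 30, N2 ≠ N1 ✓), N3 = 12 + 2·10 = 32
check: N3/(N1+N3) with N1 = 12, N3 = 32 gives 8/11; |achieved − target| = 0 ≤ 2/275 ✓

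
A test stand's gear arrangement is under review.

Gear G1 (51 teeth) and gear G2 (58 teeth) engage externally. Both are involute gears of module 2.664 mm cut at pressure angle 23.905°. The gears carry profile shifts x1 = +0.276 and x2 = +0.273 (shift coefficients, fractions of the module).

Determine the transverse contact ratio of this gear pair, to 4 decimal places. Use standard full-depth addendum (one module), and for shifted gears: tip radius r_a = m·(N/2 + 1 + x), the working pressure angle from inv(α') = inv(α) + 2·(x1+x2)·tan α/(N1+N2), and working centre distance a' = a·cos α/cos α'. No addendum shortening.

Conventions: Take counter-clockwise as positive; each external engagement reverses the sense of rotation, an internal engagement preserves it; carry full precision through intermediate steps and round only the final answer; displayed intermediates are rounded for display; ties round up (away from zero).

1.5350

topology: single-mesh involute geometry — m = 2.664, 51T/58T pair
base radii: r_b1 = 62.104698, r_b2 = 70.628872
tip radii: r_a1 = 71.331264, r_a2 = 80.647272
inv(α') = inv(23.905°) + 2·(+0.276+0.273)·tan α/(51+58) = 0.03048742  ⇒  α' = 25.13411°
a' = a·cos α / cos α' = 145.1880·cos 23.905°/cos 25.13411° = 146.615716
action lengths: √(r_a1²−r_b1²) = 35.087829, √(r_a2²−r_b2²) = 38.930000
base pitch p_b = π·m·cos α = 7.651281
CR = (35.087829 + 38.930000 − 146.615716·sin 25.13411°)/7.651281 = 1.534972
contact ratio ≈ 1.5350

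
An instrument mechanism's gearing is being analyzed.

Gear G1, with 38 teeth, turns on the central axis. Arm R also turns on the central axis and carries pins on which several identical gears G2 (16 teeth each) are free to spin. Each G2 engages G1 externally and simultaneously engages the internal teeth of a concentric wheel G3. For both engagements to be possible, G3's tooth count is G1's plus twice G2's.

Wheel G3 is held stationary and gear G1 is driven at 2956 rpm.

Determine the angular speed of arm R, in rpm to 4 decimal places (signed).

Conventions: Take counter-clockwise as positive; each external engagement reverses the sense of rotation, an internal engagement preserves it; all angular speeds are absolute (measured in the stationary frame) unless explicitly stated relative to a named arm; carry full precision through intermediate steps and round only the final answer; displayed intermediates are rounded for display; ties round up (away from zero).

topology: planetary set — G1 38T / G2 16T / G3 70T, arm = carrier (Willis)
normalise by the input: solve with ω_sun = 1, then scale by 2956 rpm
ring teeth: 38 + 2·16 = 70
38(ω_sun−ω_arm) = −70(ω_ring−ω_arm),  ω_ring = 0, ω_sun = 1
38(1−ω_arm) = −70(0−ω_arm)  ⇒  108·ω_arm = 38  ⇒  ω_arm = 19/54
scale: ω_arm = 19/54 × 2956 rpm = +1040.0741 rpm

+1040.0741 rpm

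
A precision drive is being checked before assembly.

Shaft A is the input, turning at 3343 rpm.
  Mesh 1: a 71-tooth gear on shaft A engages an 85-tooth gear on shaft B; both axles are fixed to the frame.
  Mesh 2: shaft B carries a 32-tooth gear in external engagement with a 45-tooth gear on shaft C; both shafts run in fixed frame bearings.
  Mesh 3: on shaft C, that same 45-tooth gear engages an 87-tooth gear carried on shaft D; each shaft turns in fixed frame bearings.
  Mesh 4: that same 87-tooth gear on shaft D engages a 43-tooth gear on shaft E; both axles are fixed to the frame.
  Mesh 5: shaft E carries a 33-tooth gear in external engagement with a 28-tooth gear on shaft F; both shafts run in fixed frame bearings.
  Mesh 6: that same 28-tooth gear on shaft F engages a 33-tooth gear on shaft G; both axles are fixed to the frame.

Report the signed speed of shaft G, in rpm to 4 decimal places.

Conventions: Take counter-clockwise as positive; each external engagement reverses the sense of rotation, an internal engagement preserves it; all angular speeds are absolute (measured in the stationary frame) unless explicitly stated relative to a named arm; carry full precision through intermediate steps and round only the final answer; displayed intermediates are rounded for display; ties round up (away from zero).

+2078.0564 rpm

recognized (7 fixed axles, 6 meshes): fixed-axis compound train
mesh 1 [71T→85T]: ω = 3343.0000×71/85 = 2792.3882 rpm, sense flips to −
mesh 2 [32T→45T]: ω = 2792.3882×32/45 = 1985.6983 rpm, sense flips to +
mesh 3 [45T→87T]: ω = 1985.6983×45/87 = 1027.0853 rpm, sense flips to −
mesh 4 [87T→43T]: ω = 1027.0853×87/43 = 2078.0564 rpm, sense flips to +
mesh 5 [33T→28T]: ω = 2078.0564×33/28 = 2449.1379 rpm, sense flips to −
mesh 6 [28T→33T]: ω = 2449.1379×28/33 = 2078.0564 rpm, sense flips to +
signed output speed = +2078.0564 rpm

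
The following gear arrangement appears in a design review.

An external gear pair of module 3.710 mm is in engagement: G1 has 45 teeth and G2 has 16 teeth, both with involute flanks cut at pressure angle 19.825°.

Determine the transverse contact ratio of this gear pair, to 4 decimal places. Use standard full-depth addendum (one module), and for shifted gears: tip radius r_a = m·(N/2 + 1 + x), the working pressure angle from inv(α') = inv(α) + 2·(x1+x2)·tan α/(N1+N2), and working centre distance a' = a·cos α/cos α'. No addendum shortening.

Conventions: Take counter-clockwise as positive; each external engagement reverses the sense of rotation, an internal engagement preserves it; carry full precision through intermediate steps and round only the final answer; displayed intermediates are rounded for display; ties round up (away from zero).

recognized (one external pair, fixed centres): single-mesh tooth geometry, m = 3.710, N1 = 45, N2 = 16
base radii: r_b1 = 78.527677, r_b2 = 27.920952
tip radii: r_a1 = 87.185000, r_a2 = 33.390000
no profile shift: α' = α, a' = a
action lengths: √(r_a1²−r_b1²) = 37.876486, √(r_a2²−r_b2²) = 18.311541
base pitch p_b = π·m·cos α = 10.964532
CR = (37.876486 + 18.311541 − 113.155000·sin 19.82500°)/10.964532 = 1.624482
contact ratio ≈ 1.6245

1.6245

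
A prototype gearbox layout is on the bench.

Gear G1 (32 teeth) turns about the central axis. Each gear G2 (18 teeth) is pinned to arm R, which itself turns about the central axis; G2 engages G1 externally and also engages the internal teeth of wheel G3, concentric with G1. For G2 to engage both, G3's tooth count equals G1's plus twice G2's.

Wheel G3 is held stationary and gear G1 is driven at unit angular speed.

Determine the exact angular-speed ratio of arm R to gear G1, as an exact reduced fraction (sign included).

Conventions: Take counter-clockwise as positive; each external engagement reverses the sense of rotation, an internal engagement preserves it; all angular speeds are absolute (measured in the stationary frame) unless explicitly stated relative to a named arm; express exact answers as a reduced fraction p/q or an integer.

recognized (axles ride arm R): planetary set, 32/18/68 teeth
ring teeth: 32 + 2·18 = 68
32(ω_sun−ω_arm) = −68(ω_ring−ω_arm),  ω_ring = 0, ω_sun = 1
32(1−ω_arm) = −68(0−ω_arm)  ⇒  100·ω_arm = 32  ⇒  ω_arm = 8/25
ω_out/ω_in = 8/25

8/25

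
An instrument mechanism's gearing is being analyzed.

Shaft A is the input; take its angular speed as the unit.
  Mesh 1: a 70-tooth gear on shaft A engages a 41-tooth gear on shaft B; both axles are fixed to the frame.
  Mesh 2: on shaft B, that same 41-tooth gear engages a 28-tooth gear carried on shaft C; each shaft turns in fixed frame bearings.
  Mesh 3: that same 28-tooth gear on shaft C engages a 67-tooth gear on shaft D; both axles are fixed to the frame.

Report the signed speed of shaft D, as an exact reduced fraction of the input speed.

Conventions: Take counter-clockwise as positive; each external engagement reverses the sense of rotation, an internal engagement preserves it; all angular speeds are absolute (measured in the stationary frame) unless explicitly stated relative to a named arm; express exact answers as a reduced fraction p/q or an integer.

3-mesh fixed-axis compound train (all bearings frame-fixed)
mesh 1 [70T→41T]: |ω|/ω_in = 1×70/41 = 70/41, sense flips to −
mesh 2 [41T→28T]: |ω|/ω_in = (70/41)×41/28 = 5/2, sense flips to +
mesh 3 [28T→67T]: |ω|/ω_in = (5/2)×28/67 = 70/67, sense flips to −
signed output speed (× input speed) = -70/67

-70/67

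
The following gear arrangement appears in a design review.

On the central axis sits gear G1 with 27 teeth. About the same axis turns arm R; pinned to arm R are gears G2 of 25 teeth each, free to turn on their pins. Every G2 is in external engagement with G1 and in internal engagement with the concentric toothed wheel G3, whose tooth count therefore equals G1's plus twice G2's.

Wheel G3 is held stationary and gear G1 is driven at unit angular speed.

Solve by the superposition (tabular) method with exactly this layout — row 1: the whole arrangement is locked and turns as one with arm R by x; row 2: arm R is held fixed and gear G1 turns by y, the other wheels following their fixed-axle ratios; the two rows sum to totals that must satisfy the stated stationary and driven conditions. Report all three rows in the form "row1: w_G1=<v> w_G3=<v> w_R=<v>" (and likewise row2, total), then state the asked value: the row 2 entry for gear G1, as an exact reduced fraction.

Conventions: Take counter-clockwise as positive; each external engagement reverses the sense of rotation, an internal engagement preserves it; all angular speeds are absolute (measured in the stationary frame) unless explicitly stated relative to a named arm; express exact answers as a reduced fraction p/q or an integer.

recognized (axles ride arm R): planetary set, 27/25/77 teeth
row 1 (train locked, turned with arm): all members turn x
superposition row 2 [arm held]: sun y, ring −(27/77)·y, arm 0
boundary: total ω_ring = x − (27/77)·y = 0 and total ω_sun = x + y = 1  ⇒  y = 77/104, x = 27/104
row 2 ring = −(27/77)·77/104 = -27/104
totals (row 1 + row 2): sun 27/104 + 77/104 = 1, ring 27/104 + (-27/104) = 0, arm 27/104 + 0 = 27/104
asked cell (row2, sun) = 77/104

row1: w_G1=27/104 w_G3=27/104 w_R=27/104
row2: w_G1=77/104 w_G3=-27/104 w_R=0
total: w_G1=1 w_G3=0 w_R=27/104
asked value: 77/104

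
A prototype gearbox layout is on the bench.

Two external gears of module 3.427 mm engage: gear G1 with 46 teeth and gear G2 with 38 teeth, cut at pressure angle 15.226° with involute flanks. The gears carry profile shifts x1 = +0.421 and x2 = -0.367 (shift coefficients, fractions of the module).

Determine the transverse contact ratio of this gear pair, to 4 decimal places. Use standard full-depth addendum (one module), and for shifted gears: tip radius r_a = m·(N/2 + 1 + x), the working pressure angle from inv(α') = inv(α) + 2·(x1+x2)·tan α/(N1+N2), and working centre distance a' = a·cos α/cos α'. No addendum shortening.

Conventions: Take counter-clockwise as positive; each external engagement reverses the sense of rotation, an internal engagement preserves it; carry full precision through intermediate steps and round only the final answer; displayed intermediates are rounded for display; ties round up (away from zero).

1.9742

topology: single-mesh involute geometry — m = 3.427, 46T/38T pair
base radii: r_b1 = 76.054179, r_b2 = 62.827366
tip radii: r_a1 = 83.690767, r_a2 = 67.282291
inv(α') = inv(15.226°) + 2·(+0.421-0.367)·tan α/(46+38) = 0.00678745  ⇒  α' = 15.49175°
a' = a·cos α / cos α' = 143.9340·cos 15.226°/cos 15.49175° = 144.117490
action lengths: √(r_a1²−r_b1²) = 34.927157, √(r_a2²−r_b2²) = 24.075482
base pitch p_b = π·m·cos α = 10.388315
CR = (34.927157 + 24.075482 − 144.117490·sin 15.49175°)/10.388315 = 1.974228
contact ratio ≈ 1.9742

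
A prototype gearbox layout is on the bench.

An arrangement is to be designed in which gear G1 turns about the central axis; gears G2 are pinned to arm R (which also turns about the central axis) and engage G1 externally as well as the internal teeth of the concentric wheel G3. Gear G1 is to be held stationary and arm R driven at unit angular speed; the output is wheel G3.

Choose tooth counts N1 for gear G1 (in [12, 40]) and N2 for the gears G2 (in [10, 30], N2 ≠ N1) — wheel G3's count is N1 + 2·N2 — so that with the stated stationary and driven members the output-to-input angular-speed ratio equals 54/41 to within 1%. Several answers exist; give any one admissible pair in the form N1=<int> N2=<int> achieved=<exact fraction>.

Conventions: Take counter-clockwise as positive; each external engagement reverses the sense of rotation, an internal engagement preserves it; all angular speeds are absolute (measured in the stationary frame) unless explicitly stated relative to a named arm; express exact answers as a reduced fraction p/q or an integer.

N1=13 N2=14 achieved=54/41

class = planetary set [ratio 54/41 wanted; Willis about the carrier]
Willis with ω_sun = 0: ω_ring/ω_arm = (N1+N3)/N3; set equal to 54/41  ⇒  N3/N1 = 1/(54/41 − 1) = 41/13
N3 = N1 + 2·N2  ⇒  N2/N1 = (N3/N1 − 1)/2 = (41/13 − 1)/2 = 14/13
smallest multiple with N1 ≥ 12 and N2 ≥ 10: k = 1  ⇒  N1 = 1·13 = 13, N2 = 1·14 = 14 (N1 ≤ 40, N2 ≤ 30, N2 ≠ N1 ✓), N3 = 13 + 2·14 = 41
check: (N1+N3)/N3 with N1 = 13, N3 = 41 gives 54/41; |achieved − target| = 0 ≤ 27/2050 ✓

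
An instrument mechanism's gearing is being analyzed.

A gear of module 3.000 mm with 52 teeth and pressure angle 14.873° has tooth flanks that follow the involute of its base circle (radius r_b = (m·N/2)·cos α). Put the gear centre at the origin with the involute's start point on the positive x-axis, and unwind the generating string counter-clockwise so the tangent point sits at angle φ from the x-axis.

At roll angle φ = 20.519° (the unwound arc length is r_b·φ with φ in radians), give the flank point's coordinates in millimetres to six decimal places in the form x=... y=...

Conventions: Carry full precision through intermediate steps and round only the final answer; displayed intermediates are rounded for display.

x=80.067161 y=1.139448

recognized (one wheel, involute flank): single-mesh tooth geometry, m = 3.000, N = 52
pitch radius r_p = m·N/2 = 3.000·52/2 = 78.000000
base radius r_b = r_p·cos α = 78.000000·cos 14.873° = 75.386777
roll angle φ = 20.519° = 0.35812411 rad
x = r_b·(cos φ + φ·sin φ) = 80.067161
y = r_b·(sin φ − φ·cos φ) = 1.139448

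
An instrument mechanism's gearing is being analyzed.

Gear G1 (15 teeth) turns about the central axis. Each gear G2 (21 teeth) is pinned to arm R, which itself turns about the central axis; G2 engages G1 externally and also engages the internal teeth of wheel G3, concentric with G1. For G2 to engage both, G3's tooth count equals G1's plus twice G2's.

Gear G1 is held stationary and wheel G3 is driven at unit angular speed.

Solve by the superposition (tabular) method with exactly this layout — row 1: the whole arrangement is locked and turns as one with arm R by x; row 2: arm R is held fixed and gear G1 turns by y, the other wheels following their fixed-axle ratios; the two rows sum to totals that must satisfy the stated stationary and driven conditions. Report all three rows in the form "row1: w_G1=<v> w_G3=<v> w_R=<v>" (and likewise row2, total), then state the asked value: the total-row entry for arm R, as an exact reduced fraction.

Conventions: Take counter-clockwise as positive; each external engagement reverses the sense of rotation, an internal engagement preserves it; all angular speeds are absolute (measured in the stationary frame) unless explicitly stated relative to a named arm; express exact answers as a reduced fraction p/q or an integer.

recognized (axles ride arm R): planetary set, 15/21/57 teeth
row 1 (train locked, turned with arm): all members turn x
row 2 — arm fixed, fixed-axis ratios: sun y, ring −(15/57)·y, arm 0
boundary: total ω_sun = x + y = 0 and total ω_ring = x − (15/57)·y = 1  ⇒  y = -19/24, x = 19/24
row 2 ring = −(15/57)·(-19/24) = 5/24
totals (row 1 + row 2): sun 19/24 + (-19/24) = 0, ring 19/24 + 5/24 = 1, arm 19/24 + 0 = 19/24
asked cell (total, arm) = 19/24

row1: w_G1=19/24 w_G3=19/24 w_R=19/24
row2: w_G1=-19/24 w_G3=5/24 w_R=0
total: w_G1=0 w_G3=1 w_R=19/24
asked value: 19/24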